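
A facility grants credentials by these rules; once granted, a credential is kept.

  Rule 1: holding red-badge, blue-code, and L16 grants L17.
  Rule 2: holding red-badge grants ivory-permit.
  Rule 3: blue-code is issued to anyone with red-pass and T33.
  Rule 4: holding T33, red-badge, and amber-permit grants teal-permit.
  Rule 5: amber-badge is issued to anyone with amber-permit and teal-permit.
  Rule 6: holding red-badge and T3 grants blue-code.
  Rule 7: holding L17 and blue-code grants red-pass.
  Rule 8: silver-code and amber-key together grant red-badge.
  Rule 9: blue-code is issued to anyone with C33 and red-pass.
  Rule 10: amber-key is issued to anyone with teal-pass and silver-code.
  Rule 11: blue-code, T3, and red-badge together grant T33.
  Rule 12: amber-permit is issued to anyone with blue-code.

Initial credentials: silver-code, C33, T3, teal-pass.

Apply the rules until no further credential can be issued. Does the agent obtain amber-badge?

Yes

Holding teal-pass and silver-code grants amber-key (Rule 10).
Holding silver-code and amber-key grants red-badge (Rule 8).
Holding red-badge and T3 grants blue-code (Rule 6).
Holding blue-code, T3, and red-badge grants T33 (Rule 11).
Holding blue-code grants amber-permit (Rule 12).
Holding T33, red-badge, and amber-permit grants teal-permit (Rule 4).
Holding amber-permit and teal-permit grants amber-badge (Rule 5).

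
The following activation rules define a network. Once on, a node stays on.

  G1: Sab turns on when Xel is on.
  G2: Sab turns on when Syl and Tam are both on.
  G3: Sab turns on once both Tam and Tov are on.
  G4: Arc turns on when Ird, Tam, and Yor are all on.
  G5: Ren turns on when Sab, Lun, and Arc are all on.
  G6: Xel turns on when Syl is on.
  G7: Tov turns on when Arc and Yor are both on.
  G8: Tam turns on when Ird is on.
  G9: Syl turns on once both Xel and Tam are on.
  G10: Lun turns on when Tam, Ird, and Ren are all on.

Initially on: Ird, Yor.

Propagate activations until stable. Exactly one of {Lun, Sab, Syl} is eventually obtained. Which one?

Sab

G8: Ird on → Tam on.
Ird, Tam, and Yor are on, so Arc turns on (G4).
G7: Arc and Yor on → Tov on.
Tam and Tov are on, so Sab turns on (G3).
Syl would need Xel and Tam (G9), but Xel never turns on. Lun would need Tam, Ird, and Ren (G10), but Ren never turns on.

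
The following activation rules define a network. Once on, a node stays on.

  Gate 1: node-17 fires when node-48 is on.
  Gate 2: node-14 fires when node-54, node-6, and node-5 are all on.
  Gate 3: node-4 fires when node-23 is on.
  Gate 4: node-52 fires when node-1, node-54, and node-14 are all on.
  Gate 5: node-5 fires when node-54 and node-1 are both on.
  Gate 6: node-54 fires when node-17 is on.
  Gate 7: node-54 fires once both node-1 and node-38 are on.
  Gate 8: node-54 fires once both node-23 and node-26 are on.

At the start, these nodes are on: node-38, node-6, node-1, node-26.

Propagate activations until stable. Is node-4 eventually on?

node-4 would need node-23 (Gate 3), but node-23 never turns on.

No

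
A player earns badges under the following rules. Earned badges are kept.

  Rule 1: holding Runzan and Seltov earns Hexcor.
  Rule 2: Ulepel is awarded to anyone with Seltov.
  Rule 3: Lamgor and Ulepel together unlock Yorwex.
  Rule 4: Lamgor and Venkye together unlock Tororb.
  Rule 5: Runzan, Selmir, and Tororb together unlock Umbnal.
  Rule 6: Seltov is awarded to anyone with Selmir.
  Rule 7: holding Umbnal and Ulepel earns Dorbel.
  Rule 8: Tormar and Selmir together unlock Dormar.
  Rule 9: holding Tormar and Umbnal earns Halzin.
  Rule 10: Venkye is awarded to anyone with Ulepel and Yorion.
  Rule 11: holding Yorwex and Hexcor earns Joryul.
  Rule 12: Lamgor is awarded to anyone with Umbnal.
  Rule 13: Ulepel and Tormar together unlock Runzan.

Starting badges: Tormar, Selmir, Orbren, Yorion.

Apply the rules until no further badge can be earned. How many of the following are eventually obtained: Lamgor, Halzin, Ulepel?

1

With Selmir, Seltov is earned (Rule 6).
With Seltov, Ulepel is earned (Rule 2).
Lamgor would need Umbnal (Rule 12), but Umbnal is never earned.
Halzin would need Tormar and Umbnal (Rule 9), but Umbnal is never earned.
Ulepel: reached.
Reached: Ulepel — 1 of the 3.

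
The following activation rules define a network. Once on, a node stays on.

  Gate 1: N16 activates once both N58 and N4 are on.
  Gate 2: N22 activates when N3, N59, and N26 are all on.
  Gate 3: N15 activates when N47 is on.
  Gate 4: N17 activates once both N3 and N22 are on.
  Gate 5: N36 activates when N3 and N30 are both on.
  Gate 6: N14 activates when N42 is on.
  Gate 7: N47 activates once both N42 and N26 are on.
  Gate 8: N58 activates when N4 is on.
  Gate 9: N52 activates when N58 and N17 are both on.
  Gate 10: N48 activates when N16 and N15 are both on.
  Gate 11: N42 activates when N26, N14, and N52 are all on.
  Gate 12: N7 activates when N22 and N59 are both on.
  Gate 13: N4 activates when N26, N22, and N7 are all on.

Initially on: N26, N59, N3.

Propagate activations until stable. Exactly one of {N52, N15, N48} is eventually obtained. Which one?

N52

N3, N59, and N26 are on, so N22 activates (Gate 2).
N22 and N59 are on, so N7 activates (Gate 12).
N3 and N22 are on, so N17 activates (Gate 4).
N26, N22, and N7 are on, so N4 activates (Gate 13).
Gate 8: N4 on → N58 on.
N58 and N17 are on, so N52 activates (Gate 9).
N48 would need N16 and N15 (Gate 10), but N15 never turns on. N15 would need N47 (Gate 3), but N47 never turns on.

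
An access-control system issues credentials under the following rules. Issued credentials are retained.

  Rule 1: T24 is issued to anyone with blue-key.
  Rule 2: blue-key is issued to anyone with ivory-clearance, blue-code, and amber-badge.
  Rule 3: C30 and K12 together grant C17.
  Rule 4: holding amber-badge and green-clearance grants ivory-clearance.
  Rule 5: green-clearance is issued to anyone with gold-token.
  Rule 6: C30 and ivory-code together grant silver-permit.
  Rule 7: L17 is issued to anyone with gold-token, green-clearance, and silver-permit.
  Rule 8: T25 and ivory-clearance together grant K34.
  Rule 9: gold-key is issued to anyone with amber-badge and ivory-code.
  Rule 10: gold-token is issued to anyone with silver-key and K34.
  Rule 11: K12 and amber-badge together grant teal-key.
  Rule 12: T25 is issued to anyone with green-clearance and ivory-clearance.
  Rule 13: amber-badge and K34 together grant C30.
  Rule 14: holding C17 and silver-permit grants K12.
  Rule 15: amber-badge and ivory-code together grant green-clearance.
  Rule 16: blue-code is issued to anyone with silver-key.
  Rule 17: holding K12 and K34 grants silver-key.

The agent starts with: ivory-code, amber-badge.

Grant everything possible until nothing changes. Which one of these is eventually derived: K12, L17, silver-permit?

Holding amber-badge and ivory-code grants green-clearance (Rule 15).
Holding amber-badge and green-clearance grants ivory-clearance (Rule 4).
Holding green-clearance and ivory-clearance grants T25 (Rule 12).
Holding T25 and ivory-clearance grants K34 (Rule 8).
Holding amber-badge and K34 grants C30 (Rule 13).
Holding C30 and ivory-code grants silver-permit (Rule 6).
L17 would need gold-token, green-clearance, and silver-permit (Rule 7), but gold-token is never granted. K12 would need C17 and silver-permit (Rule 14), but C17 is never granted.

silver-permit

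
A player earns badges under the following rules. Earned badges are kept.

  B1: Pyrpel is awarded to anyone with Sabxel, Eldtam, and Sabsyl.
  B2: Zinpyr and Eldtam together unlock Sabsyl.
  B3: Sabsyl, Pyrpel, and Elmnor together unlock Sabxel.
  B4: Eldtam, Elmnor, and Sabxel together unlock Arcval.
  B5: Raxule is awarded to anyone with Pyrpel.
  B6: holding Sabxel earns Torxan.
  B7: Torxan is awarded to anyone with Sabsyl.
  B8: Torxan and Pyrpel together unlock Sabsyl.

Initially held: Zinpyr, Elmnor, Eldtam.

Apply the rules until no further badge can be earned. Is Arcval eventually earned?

No

Arcval would need Eldtam, Elmnor, and Sabxel (B4), but Sabxel is never earned.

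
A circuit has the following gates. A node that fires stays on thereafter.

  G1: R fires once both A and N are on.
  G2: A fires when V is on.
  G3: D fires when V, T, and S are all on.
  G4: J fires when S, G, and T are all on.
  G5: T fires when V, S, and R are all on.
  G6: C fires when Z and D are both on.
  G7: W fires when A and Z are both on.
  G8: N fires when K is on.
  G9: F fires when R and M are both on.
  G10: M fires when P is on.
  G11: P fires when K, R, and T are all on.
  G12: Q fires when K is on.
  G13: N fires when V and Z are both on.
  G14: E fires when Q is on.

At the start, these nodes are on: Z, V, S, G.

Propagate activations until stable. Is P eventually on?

P would need K, R, and T (G11), but K never turns on.

No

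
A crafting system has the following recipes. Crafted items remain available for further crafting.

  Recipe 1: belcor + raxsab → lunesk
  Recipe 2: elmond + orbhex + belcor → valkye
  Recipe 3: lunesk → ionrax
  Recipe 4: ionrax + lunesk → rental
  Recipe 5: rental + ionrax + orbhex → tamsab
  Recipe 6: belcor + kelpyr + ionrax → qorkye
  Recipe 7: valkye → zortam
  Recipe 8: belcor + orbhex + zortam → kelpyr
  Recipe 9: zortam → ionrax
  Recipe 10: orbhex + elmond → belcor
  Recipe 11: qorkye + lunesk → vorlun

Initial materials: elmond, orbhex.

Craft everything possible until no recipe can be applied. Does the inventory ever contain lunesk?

lunesk would need belcor and raxsab (Recipe 1), but raxsab is never obtained.

No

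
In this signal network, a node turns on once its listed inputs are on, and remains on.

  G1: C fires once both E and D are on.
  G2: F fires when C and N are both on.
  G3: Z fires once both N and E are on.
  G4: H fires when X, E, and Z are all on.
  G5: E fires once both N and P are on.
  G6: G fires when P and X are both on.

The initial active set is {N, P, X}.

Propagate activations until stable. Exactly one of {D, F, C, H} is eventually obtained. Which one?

H

G5: N and P on → E on.
N and E are on, so Z fires (G3).
X, E, and Z are on, so H fires (G4).
No rule produces D, and it is not given. C would need E and D (G1), but D never turns on. F would need C and N (G2), but C never turns on.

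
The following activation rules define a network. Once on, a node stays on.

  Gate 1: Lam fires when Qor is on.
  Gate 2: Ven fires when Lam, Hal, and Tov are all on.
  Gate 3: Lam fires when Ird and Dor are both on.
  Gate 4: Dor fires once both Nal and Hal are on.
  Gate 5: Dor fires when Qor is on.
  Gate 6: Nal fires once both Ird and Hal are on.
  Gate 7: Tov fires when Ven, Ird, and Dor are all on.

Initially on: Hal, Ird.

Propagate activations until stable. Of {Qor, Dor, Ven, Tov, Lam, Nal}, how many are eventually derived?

Ird and Hal are on, so Nal fires (Gate 6).
Nal and Hal are on, so Dor fires (Gate 4).
Ird and Dor are on, so Lam fires (Gate 3).
No rule produces Qor, and it is not given.
Dor: reached.
Ven would need Lam, Hal, and Tov (Gate 2), but Tov never turns on.
Tov would need Ven, Ird, and Dor (Gate 7), but Ven never turns on.
Lam: reached.
Nal: reached.
Reached: Dor, Lam, and Nal — 3 of the 6.

3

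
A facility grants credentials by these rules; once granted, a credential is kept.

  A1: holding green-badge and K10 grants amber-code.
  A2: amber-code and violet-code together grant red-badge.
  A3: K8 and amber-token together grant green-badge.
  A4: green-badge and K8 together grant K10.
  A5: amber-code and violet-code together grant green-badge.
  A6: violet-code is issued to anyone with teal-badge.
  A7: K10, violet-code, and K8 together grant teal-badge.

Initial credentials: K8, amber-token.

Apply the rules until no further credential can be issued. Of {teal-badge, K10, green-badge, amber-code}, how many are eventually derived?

Holding K8 and amber-token grants green-badge (A3).
Holding green-badge and K8 grants K10 (A4).
Holding green-badge and K10 grants amber-code (A1).
teal-badge would need K10, violet-code, and K8 (A7), but violet-code is never granted.
K10: reached.
green-badge: reached.
amber-code: reached.
Reached: K10, green-badge, and amber-code — 3 of the 4.

3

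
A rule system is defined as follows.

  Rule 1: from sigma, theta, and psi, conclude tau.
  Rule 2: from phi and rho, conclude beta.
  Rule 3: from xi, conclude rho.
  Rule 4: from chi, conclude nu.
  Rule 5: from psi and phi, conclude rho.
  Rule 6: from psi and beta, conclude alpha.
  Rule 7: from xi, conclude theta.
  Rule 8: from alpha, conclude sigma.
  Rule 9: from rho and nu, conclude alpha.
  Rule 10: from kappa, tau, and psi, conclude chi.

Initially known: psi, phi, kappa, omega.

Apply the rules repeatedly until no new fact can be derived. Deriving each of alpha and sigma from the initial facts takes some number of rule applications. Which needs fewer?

alpha

alpha: psi and phi hold, so rho follows (Rule 5). From phi and rho, Rule 2 gives beta. From psi and beta, Rule 6 gives alpha. [3 rule applications]
sigma: psi and phi hold, so rho follows (Rule 5). From phi and rho, Rule 2 gives beta. From psi and beta, Rule 6 gives alpha. alpha holds, so sigma follows (Rule 8). [4 rule applications]
alpha needs fewer.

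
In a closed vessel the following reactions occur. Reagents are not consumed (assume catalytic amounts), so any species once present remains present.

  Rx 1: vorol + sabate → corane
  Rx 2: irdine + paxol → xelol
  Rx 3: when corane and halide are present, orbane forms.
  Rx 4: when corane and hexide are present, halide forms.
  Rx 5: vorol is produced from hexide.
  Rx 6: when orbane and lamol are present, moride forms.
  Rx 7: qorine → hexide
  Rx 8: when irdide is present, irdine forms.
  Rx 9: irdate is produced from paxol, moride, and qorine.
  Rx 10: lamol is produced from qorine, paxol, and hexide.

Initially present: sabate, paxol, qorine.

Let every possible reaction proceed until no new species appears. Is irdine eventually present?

No

irdine would need irdide (Rx 8), but irdide never forms.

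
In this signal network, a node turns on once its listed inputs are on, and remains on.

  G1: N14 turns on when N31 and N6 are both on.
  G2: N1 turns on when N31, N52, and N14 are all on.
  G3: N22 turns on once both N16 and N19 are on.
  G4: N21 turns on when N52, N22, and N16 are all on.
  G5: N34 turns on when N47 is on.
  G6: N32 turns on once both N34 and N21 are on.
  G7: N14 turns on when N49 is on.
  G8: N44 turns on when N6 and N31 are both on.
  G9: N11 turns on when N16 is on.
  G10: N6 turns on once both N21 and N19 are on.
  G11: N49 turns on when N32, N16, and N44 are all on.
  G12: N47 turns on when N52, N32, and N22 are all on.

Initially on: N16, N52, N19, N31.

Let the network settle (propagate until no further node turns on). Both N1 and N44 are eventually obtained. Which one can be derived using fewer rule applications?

N44: N16 and N19 are on, so N22 turns on (G3). G4: N52, N22, and N16 on → N21 on. N21 and N19 are on, so N6 turns on (G10). N6 and N31 are on, so N44 turns on (G8). [4 rule applications]
N1: N16 and N19 are on, so N22 turns on (G3). G4: N52, N22, and N16 on → N21 on. N21 and N19 are on, so N6 turns on (G10). N31 and N6 are on, so N14 turns on (G1). N31, N52, and N14 are on, so N1 turns on (G2). [5 rule applications]
N44 needs fewer.

N44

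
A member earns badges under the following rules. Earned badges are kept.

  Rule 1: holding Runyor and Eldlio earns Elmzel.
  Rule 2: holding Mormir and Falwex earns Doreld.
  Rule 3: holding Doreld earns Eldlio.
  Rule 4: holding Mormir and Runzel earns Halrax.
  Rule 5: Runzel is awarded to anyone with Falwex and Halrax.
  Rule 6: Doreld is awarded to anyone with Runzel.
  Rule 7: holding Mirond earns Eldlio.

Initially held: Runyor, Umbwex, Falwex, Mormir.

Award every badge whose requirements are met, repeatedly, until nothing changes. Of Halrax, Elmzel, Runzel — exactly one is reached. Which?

Elmzel

With Mormir and Falwex, Doreld is earned (Rule 2).
With Doreld, Eldlio is earned (Rule 3).
With Runyor and Eldlio, Elmzel is earned (Rule 1).
Halrax would need Mormir and Runzel (Rule 4), but Runzel is never earned. Runzel would need Falwex and Halrax (Rule 5), but Halrax is never earned.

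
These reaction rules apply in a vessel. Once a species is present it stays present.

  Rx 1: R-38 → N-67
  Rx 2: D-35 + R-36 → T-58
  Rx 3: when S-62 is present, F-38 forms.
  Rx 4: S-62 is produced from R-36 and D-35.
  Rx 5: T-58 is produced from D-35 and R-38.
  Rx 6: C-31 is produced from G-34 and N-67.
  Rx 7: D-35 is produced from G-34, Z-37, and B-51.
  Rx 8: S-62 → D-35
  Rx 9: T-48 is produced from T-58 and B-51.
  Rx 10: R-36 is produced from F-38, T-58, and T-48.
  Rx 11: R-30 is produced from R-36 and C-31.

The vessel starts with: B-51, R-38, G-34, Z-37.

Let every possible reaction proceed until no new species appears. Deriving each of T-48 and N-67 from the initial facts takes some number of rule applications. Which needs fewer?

N-67

N-67: R-38 present → N-67 forms (Rx 1). [1 rule application]
T-48: G-34, Z-37, and B-51 present → D-35 forms (Rx 7). D-35 and R-38 present → T-58 forms (Rx 5). T-58 and B-51 present → T-48 forms (Rx 9). [3 rule applications]
N-67 needs fewer.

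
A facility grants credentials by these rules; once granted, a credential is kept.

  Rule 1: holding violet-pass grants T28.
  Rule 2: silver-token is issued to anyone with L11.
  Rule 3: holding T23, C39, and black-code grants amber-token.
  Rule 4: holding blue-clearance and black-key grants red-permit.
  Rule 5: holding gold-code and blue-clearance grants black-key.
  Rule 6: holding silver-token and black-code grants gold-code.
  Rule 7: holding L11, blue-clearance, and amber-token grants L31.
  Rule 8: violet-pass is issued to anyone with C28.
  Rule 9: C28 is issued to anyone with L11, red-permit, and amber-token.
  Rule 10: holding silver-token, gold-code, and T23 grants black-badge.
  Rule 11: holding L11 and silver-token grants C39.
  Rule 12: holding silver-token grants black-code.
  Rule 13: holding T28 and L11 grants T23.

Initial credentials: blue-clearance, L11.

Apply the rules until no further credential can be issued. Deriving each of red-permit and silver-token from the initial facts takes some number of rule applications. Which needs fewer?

silver-token: Holding L11 grants silver-token (Rule 2). [1 rule application]
red-permit: Holding L11 grants silver-token (Rule 2). Holding silver-token grants black-code (Rule 12). Holding silver-token and black-code grants gold-code (Rule 6). Holding gold-code and blue-clearance grants black-key (Rule 5). Holding blue-clearance and black-key grants red-permit (Rule 4). [5 rule applications]
silver-token needs fewer.

silver-token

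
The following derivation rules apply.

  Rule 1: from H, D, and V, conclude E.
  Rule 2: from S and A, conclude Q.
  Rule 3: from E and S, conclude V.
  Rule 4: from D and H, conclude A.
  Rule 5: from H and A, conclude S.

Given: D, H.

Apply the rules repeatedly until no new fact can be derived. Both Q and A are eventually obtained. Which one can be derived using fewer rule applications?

A

A: D and H hold, so A follows (Rule 4). [1 rule application]
Q: From D and H, Rule 4 gives A. From H and A, Rule 5 gives S. From S and A, Rule 2 gives Q. [3 rule applications]
A needs fewer.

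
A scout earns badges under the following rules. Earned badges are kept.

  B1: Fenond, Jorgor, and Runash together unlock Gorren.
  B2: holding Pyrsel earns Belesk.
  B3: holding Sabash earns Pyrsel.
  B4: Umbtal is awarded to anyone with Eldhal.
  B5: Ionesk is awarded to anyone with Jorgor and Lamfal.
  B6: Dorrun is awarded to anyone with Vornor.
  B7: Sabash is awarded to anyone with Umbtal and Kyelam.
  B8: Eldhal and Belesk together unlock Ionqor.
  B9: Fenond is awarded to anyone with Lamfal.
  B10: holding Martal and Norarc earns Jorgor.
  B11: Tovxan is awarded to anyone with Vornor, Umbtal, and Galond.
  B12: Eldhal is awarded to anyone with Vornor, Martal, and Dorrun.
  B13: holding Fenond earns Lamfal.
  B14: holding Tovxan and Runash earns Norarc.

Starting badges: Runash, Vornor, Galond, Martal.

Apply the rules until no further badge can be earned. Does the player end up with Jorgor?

Yes

With Vornor, Dorrun is earned (B6).
With Vornor, Martal, and Dorrun, Eldhal is earned (B12).
With Eldhal, Umbtal is earned (B4).
With Vornor, Umbtal, and Galond, Tovxan is earned (B11).
With Tovxan and Runash, Norarc is earned (B14).
With Martal and Norarc, Jorgor is earned (B10).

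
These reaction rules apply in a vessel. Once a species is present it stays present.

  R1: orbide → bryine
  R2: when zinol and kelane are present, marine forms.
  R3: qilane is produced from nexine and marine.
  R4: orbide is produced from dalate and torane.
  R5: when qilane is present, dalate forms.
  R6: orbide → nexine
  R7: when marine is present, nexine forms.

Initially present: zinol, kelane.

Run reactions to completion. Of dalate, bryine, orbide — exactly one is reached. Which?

dalate

zinol and kelane present → marine forms (R2).
marine present → nexine forms (R7).
nexine and marine present → qilane forms (R3).
qilane present → dalate forms (R5).
orbide would need dalate and torane (R4), but torane never forms. bryine would need orbide (R1), but orbide never forms.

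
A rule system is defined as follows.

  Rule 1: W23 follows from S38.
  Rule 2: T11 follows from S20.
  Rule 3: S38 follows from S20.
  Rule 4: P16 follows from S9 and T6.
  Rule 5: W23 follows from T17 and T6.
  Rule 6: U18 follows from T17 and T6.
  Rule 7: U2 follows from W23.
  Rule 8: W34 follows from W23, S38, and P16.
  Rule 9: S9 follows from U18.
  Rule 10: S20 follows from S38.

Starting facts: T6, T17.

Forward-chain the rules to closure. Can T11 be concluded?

No

T11 would need S20 (Rule 2), but S20 is never established.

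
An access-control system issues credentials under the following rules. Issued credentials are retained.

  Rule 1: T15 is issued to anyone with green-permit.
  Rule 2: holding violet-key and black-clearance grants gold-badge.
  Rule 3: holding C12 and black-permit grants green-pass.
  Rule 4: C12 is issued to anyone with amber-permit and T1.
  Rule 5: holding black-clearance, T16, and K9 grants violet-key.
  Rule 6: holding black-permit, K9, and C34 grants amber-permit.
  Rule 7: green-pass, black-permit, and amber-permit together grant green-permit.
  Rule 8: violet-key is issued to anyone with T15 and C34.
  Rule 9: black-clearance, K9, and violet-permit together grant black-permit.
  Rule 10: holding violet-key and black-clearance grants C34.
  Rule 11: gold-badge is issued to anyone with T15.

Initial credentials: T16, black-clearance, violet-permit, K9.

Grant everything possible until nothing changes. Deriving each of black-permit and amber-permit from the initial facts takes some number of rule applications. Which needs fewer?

black-permit

black-permit: Holding black-clearance, K9, and violet-permit grants black-permit (Rule 9). [1 rule application]
amber-permit: Holding black-clearance, T16, and K9 grants violet-key (Rule 5). Holding black-clearance, K9, and violet-permit grants black-permit (Rule 9). Holding violet-key and black-clearance grants C34 (Rule 10). Holding black-permit, K9, and C34 grants amber-permit (Rule 6). [4 rule applications]
black-permit needs fewer.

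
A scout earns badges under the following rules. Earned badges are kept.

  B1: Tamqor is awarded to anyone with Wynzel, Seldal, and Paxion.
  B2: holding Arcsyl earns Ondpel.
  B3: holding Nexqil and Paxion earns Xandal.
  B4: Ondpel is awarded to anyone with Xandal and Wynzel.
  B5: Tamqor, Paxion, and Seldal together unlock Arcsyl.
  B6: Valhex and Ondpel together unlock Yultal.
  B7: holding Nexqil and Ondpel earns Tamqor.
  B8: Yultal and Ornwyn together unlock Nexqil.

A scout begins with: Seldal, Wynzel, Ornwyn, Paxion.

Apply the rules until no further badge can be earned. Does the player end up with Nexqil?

No

Nexqil would need Yultal and Ornwyn (B8), but Yultal is never earned.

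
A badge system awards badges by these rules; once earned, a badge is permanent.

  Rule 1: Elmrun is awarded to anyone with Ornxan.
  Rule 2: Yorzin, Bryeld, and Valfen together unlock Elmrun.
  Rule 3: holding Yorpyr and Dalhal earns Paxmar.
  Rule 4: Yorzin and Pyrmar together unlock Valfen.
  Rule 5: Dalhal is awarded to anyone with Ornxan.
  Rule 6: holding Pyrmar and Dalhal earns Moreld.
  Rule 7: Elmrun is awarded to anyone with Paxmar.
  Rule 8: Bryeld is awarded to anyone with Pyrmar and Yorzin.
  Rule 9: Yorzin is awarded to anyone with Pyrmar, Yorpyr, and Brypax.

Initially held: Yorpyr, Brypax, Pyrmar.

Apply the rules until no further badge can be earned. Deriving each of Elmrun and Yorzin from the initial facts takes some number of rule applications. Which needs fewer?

Yorzin: With Pyrmar, Yorpyr, and Brypax, Yorzin is earned (Rule 9). [1 rule application]
Elmrun: With Pyrmar, Yorpyr, and Brypax, Yorzin is earned (Rule 9). With Pyrmar and Yorzin, Bryeld is earned (Rule 8). With Yorzin and Pyrmar, Valfen is earned (Rule 4). With Yorzin, Bryeld, and Valfen, Elmrun is earned (Rule 2). [4 rule applications]
Yorzin needs fewer.

Yorzin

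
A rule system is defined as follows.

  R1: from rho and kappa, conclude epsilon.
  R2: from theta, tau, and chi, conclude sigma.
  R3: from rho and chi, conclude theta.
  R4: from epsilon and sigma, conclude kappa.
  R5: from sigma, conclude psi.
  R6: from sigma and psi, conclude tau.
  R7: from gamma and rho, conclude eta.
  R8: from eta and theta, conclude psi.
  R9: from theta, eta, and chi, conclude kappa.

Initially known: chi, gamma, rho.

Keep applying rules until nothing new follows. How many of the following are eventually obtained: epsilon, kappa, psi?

gamma and rho hold, so eta follows (R7).
From rho and chi, R3 gives theta.
From theta, eta, and chi, R9 gives kappa.
eta and theta hold, so psi follows (R8).
rho and kappa hold, so epsilon follows (R1).
epsilon: reached.
kappa: reached.
psi: reached.
All 3 are reached.

3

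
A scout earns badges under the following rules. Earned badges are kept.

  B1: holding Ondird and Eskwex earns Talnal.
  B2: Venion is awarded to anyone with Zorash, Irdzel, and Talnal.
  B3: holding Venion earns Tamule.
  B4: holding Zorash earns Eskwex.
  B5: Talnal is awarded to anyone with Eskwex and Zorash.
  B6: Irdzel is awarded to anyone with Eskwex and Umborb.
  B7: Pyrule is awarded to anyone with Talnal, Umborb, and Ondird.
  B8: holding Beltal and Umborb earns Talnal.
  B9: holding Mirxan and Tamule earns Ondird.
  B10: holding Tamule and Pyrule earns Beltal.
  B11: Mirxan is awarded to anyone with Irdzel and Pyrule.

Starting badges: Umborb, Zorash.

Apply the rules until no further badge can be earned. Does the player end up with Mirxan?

No

Mirxan would need Irdzel and Pyrule (B11), but Pyrule is never earned.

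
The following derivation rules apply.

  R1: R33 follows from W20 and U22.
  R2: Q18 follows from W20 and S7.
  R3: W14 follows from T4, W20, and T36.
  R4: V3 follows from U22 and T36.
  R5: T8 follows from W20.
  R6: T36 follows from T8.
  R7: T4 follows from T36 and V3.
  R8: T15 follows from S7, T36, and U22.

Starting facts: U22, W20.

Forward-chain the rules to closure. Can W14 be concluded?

Yes

W20 holds, so T8 follows (R5).
T8 holds, so T36 follows (R6).
U22 and T36 hold, so V3 follows (R4).
T36 and V3 hold, so T4 follows (R7).
T4, W20, and T36 hold, so W14 follows (R3).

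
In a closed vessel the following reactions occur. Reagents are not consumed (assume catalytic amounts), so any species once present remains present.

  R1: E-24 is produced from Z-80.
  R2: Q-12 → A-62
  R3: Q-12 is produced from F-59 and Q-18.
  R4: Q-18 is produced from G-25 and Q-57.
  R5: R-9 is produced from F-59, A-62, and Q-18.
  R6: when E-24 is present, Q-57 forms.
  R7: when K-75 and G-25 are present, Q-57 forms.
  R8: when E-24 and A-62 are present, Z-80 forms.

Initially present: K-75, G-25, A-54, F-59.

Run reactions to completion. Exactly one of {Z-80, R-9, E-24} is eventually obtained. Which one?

K-75 and G-25 present → Q-57 forms (R7).
G-25 and Q-57 present → Q-18 forms (R4).
F-59 and Q-18 present → Q-12 forms (R3).
Q-12 present → A-62 forms (R2).
F-59, A-62, and Q-18 present → R-9 forms (R5).
E-24 would need Z-80 (R1), but Z-80 never forms. Z-80 would need E-24 and A-62 (R8), but E-24 never forms.

R-9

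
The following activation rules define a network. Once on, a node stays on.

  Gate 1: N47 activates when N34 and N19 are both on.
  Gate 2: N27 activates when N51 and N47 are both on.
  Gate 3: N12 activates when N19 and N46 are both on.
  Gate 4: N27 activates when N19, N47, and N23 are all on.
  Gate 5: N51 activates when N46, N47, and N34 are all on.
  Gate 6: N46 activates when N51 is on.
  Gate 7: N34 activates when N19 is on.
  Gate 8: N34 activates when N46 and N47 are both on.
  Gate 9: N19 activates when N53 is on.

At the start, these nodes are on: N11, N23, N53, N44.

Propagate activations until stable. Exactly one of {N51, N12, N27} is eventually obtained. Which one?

N27

Gate 9: N53 on → N19 on.
Gate 7: N19 on → N34 on.
N34 and N19 are on, so N47 activates (Gate 1).
Gate 4: N19, N47, and N23 on → N27 on.
N51 would need N46, N47, and N34 (Gate 5), but N46 never turns on. N12 would need N19 and N46 (Gate 3), but N46 never turns on.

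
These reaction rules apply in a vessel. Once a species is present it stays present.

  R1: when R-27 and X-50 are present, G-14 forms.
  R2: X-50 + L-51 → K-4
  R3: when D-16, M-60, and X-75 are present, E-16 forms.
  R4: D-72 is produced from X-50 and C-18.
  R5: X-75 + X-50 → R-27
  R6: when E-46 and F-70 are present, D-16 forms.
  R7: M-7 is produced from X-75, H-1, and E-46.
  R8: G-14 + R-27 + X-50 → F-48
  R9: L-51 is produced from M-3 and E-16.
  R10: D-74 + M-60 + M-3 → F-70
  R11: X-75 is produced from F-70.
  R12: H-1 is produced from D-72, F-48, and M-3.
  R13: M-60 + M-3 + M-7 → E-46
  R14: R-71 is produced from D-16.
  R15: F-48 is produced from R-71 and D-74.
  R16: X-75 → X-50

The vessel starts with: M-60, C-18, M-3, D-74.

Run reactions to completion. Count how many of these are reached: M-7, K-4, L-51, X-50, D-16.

1

D-74, M-60, and M-3 present → F-70 forms (R10).
F-70 present → X-75 forms (R11).
X-75 present → X-50 forms (R16).
M-7 would need X-75, H-1, and E-46 (R7), but E-46 never forms.
K-4 would need X-50 and L-51 (R2), but L-51 never forms.
L-51 would need M-3 and E-16 (R9), but E-16 never forms.
X-50: reached.
D-16 would need E-46 and F-70 (R6), but E-46 never forms.
Reached: X-50 — 1 of the 5.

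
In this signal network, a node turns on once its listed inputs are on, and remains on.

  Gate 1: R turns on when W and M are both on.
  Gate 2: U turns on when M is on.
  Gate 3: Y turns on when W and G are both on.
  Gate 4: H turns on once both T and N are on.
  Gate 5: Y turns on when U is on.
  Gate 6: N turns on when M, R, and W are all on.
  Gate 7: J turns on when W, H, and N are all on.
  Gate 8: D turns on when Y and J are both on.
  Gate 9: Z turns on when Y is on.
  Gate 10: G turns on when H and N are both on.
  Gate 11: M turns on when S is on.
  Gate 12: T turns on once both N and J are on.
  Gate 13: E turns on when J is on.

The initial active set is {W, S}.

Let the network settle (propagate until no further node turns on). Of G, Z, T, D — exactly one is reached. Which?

Gate 11: S on → M on.
M is on, so U turns on (Gate 2).
U is on, so Y turns on (Gate 5).
Y is on, so Z turns on (Gate 9).
G would need H and N (Gate 10), but H never turns on. D would need Y and J (Gate 8), but J never turns on. T would need N and J (Gate 12), but J never turns on.

Z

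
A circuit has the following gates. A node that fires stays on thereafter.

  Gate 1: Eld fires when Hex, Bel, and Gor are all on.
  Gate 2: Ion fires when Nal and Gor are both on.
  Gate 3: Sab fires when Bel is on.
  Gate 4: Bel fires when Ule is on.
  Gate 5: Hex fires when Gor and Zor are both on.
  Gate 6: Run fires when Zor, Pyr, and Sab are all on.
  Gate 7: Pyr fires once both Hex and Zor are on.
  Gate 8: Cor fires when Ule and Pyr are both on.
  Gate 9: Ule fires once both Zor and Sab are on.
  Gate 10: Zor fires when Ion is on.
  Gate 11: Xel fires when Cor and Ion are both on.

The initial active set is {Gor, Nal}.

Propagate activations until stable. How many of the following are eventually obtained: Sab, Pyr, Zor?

2

Gate 2: Nal and Gor on → Ion on.
Gate 10: Ion on → Zor on.
Gor and Zor are on, so Hex fires (Gate 5).
Hex and Zor are on, so Pyr fires (Gate 7).
Sab would need Bel (Gate 3), but Bel never turns on.
Pyr: reached.
Zor: reached.
Reached: Pyr and Zor — 2 of the 3.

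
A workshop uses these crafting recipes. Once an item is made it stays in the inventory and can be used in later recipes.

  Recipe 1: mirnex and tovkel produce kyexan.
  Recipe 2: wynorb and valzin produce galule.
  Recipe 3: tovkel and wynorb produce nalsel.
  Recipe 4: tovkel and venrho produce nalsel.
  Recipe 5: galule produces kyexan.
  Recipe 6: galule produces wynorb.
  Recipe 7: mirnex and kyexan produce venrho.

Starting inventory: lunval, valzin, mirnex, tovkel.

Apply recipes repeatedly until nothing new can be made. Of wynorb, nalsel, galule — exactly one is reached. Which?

mirnex and tovkel → kyexan (Recipe 1).
mirnex and kyexan → venrho (Recipe 7).
Using Recipe 4, tovkel and venrho make nalsel.
wynorb would need galule (Recipe 6), but galule is never obtained. galule would need wynorb and valzin (Recipe 2), but wynorb is never obtained.

nalsel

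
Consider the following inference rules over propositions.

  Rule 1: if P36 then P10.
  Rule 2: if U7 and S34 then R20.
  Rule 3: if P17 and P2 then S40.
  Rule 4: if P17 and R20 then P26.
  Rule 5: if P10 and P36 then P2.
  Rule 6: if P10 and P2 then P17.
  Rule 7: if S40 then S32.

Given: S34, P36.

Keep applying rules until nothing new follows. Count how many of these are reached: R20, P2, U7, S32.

2

From P36, Rule 1 gives P10.
P10 and P36 hold, so P2 follows (Rule 5).
P10 and P2 hold, so P17 follows (Rule 6).
P17 and P2 hold, so S40 follows (Rule 3).
S40 holds, so S32 follows (Rule 7).
R20 would need U7 and S34 (Rule 2), but U7 is never established.
P2: reached.
No rule produces U7, and it is not given.
S32: reached.
Reached: P2 and S32 — 2 of the 4.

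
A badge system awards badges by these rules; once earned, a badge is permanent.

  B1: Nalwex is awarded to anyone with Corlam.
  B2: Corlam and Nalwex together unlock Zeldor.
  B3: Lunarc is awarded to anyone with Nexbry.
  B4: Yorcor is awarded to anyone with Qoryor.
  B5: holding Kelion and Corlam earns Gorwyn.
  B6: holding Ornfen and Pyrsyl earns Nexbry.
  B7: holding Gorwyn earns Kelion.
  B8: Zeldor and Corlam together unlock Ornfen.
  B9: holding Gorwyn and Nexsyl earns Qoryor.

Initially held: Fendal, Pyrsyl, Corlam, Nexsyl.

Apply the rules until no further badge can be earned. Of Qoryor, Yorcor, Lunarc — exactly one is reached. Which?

With Corlam, Nalwex is earned (B1).
With Corlam and Nalwex, Zeldor is earned (B2).
With Zeldor and Corlam, Ornfen is earned (B8).
With Ornfen and Pyrsyl, Nexbry is earned (B6).
With Nexbry, Lunarc is earned (B3).
Yorcor would need Qoryor (B4), but Qoryor is never earned. Qoryor would need Gorwyn and Nexsyl (B9), but Gorwyn is never earned.

Lunarc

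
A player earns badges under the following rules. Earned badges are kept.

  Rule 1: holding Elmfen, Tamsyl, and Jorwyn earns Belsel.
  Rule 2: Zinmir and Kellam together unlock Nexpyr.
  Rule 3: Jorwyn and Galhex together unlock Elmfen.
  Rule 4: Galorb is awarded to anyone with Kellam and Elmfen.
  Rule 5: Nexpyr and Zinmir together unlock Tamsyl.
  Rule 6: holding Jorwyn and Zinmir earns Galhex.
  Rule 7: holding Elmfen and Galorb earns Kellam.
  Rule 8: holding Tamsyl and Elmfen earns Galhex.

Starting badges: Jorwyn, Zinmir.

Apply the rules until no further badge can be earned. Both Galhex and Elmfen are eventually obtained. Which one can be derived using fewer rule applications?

Galhex

Galhex: With Jorwyn and Zinmir, Galhex is earned (Rule 6). [1 rule application]
Elmfen: With Jorwyn and Zinmir, Galhex is earned (Rule 6). With Jorwyn and Galhex, Elmfen is earned (Rule 3). [2 rule applications]
Galhex needs fewer.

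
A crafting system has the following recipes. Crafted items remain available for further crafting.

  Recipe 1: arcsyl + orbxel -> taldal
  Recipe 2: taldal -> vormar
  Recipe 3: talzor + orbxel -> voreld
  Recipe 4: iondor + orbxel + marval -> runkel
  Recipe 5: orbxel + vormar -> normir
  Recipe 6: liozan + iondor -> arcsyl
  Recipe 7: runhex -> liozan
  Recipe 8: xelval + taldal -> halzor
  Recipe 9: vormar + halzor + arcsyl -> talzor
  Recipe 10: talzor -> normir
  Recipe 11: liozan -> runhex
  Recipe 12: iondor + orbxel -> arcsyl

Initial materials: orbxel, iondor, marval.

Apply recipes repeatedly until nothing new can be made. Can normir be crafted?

iondor + orbxel -> arcsyl (Recipe 12).
Using Recipe 1, arcsyl and orbxel make taldal.
Using Recipe 2, taldal makes vormar.
Using Recipe 5, orbxel and vormar make normir.

Yes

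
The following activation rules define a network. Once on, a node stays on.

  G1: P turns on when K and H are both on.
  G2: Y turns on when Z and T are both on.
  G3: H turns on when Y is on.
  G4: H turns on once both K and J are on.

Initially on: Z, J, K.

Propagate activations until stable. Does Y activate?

No

Y would need Z and T (G2), but T never turns on.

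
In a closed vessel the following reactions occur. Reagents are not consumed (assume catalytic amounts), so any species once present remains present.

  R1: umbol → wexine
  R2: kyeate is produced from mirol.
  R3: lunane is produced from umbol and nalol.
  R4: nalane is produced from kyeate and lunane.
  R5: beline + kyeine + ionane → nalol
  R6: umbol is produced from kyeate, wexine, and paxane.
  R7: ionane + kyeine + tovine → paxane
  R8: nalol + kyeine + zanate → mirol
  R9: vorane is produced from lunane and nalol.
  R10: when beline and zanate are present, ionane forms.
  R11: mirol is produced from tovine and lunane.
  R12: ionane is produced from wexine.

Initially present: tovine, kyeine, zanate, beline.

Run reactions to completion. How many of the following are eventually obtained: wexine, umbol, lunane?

wexine would need umbol (R1), but umbol never forms.
umbol would need kyeate, wexine, and paxane (R6), but wexine never forms.
lunane would need umbol and nalol (R3), but umbol never forms.
None of the 3 are reached.

0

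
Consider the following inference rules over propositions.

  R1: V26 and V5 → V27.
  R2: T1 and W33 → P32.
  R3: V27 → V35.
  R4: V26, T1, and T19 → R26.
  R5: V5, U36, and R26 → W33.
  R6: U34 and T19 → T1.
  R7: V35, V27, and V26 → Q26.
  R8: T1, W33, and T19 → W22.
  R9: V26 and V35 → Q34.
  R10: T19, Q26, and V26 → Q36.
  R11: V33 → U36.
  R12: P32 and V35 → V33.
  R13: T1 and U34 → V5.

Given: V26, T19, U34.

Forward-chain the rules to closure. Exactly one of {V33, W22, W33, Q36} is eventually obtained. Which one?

From U34 and T19, R6 gives T1.
T1 and U34 hold, so V5 follows (R13).
V26 and V5 hold, so V27 follows (R1).
V27 holds, so V35 follows (R3).
From V35, V27, and V26, R7 gives Q26.
T19, Q26, and V26 hold, so Q36 follows (R10).
W22 would need T1, W33, and T19 (R8), but W33 is never established. W33 would need V5, U36, and R26 (R5), but U36 is never established. V33 would need P32 and V35 (R12), but P32 is never established.

Q36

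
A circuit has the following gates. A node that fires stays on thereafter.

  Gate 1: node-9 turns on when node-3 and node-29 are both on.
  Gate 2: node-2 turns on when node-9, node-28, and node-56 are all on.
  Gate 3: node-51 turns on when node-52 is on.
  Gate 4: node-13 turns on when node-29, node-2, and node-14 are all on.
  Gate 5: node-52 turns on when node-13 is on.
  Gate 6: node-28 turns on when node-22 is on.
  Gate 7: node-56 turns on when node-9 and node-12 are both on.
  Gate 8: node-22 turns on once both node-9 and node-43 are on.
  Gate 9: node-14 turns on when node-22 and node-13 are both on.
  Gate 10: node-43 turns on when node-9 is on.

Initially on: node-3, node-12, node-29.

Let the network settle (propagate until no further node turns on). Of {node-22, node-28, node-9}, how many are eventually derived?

Gate 1: node-3 and node-29 on → node-9 on.
Gate 10: node-9 on → node-43 on.
node-9 and node-43 are on, so node-22 turns on (Gate 8).
node-22 is on, so node-28 turns on (Gate 6).
node-22: reached.
node-28: reached.
node-9: reached.
All 3 are reached.

3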